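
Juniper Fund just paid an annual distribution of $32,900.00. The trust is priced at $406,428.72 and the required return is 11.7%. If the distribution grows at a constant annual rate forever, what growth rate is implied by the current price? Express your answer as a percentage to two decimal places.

3.34%

P = D₀(1+g)/(r−g) ⇒ P(r−g) = D₀(1+g) ⇒ g(P+D₀) = P·r − D₀
g = (P·r − D₀)/(P + D₀) = ($406,428.72×0.117 − $32,900.00) / ($406,428.72 + $32,900.00) = 0.033351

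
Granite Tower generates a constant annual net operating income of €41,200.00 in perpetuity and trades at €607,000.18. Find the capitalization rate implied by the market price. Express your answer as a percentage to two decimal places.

P = C/r ⇒ r = C/P = €41,200.00/€607,000.18 = 0.067875

6.79%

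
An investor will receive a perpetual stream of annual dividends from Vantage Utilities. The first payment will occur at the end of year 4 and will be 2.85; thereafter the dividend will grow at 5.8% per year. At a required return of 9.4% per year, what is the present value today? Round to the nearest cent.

Value at end of year 3: C₁ / (r − g) = 2.85 / (0.094 − 0.058) = 79.1667
Discount to today: PV = 79.1667 / (1 + 0.094)^3 = 79.1667 / 1.309339 = 60.46

60.46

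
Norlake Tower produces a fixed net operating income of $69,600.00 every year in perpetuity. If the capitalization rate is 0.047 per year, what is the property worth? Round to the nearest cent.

$1480851.06

Level perpetuity: PV = C / r = $69,600.00 / 0.047 = $1,480,851.06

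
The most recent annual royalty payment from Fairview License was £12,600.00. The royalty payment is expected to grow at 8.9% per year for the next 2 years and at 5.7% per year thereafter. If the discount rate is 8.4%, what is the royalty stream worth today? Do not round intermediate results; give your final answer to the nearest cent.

£523202.21

D_1 = 13721.40000
D_2 = 14942.60460
Terminal value at year 2: TV = D_2×(1+g_2)/(r−g_2) = 15794.33306/0.027 = 584975.29860
P_0 = D_1/(1+r)^1 + D_2/(1+r)^2 + TV/(1+r)^2
    = 12658.11808 + 12716.50423 + 497827.59171 = 523202.21402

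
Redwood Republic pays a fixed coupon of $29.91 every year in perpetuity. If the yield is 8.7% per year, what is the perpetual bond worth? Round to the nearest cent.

$343.79

Level perpetuity: PV = C / r = $29.91 / 0.087 = $343.79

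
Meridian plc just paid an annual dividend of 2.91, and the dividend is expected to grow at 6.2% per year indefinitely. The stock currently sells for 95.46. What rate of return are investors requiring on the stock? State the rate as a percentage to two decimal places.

D₁ = 2.91 × 1.062 = 3.0904
P = D₁/(r − g) ⇒ r = D₁/P + g = 3.0904/95.46 + 0.062 = 0.032374 + 0.062 = 0.094374

9.44%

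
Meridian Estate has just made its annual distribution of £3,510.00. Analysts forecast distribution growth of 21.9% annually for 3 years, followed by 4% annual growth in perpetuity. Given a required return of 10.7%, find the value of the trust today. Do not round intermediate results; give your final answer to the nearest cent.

D_1 = 4278.69000
D_2 = 5215.72311
D_3 = 6357.96647
Terminal value at year 3: TV = D_3×(1+g_2)/(r−g_2) = 6612.28513/0.067 = 98690.82283
P_0 = D_1/(1+r)^1 + D_2/(1+r)^2 + D_3/(1+r)^3 + TV/(1+r)^3
    = 3865.12195 + 4256.17313 + 4686.78866 + 72750.15237 = 85558.23612

£85558.24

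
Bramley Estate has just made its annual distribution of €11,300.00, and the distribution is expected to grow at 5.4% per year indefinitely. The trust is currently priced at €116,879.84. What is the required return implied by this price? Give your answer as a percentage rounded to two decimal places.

15.59%

D₁ = €11,300.00 × 1.054 = €11,910.2000
P = D₁/(r − g) ⇒ r = D₁/P + g = €11,910.2000/€116,879.84 + 0.054 = 0.101901 + 0.054 = 0.155901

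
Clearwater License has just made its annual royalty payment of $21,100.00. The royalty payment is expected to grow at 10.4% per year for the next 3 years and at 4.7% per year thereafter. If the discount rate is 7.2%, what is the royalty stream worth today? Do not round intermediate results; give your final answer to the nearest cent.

D_1 = 23294.40000
D_2 = 25717.01760
D_3 = 28391.58743
Terminal value at year 3: TV = D_3×(1+g_2)/(r−g_2) = 29725.99204/0.025 = 1189039.68159
P_0 = D_1/(1+r)^1 + D_2/(1+r)^2 + D_3/(1+r)^3 + TV/(1+r)^3
    = 21729.85075 + 22378.50301 + 23046.51802 + 965188.17478 = 1032343.04656

$1032343.05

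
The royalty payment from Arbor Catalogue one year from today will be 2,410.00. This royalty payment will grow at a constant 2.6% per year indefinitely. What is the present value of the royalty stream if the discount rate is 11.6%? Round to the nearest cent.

Growing perpetuity: P = D₁ / (r − g) = 2,410.0000 / (0.116 − 0.026) = 26,777.78

26777.78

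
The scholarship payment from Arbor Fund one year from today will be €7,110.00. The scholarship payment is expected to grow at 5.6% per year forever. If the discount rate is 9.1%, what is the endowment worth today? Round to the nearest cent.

Growing perpetuity: P = D₁ / (r − g) = €7,110.0000 / (0.091 − 0.056) = €203,142.86

€203142.86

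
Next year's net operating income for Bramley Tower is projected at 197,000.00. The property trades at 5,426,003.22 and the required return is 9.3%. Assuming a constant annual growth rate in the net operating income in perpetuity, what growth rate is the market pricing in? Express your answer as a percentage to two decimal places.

P = D₁/(r−g) ⇒ g = r − D₁/P = 0.093 − 197,000.00/5,426,003.22 = 0.056693

5.67%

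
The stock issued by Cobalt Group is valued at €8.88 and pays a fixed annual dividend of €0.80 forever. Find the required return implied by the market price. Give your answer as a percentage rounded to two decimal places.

P = C/r ⇒ r = C/P = €0.80/€8.88 = 0.090090

9.01%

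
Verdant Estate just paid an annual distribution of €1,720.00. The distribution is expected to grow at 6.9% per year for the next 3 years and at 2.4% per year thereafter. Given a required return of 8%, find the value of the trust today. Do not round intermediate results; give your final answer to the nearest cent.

€35555.77

D_1 = 1838.68000
D_2 = 1965.54892
D_3 = 2101.17180
Terminal value at year 3: TV = D_3×(1+g_2)/(r−g_2) = 2151.59992/0.056 = 38421.42712
P_0 = D_1/(1+r)^1 + D_2/(1+r)^2 + D_3/(1+r)^3 + TV/(1+r)^3
    = 1702.48148 + 1685.14139 + 1667.97792 + 30500.16759 = 35555.76838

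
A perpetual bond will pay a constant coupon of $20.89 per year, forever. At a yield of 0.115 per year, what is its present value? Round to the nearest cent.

$181.65

Level perpetuity: PV = C / r = $20.89 / 0.115 = $181.65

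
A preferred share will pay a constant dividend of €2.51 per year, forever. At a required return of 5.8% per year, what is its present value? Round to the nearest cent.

€43.28

Level perpetuity: PV = C / r = €2.51 / 0.058 = €43.28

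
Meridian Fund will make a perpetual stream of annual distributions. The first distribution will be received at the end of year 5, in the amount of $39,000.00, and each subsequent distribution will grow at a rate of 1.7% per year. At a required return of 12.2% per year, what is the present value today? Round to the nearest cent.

Value at end of year 4: C₁ / (r − g) = $39,000.00 / (0.122 − 0.017) = $371,428.5714
Discount to today: PV = $371,428.5714 / (1 + 0.122)^4 = $371,428.5714 / 1.584789 = $234,371.00

$234371.00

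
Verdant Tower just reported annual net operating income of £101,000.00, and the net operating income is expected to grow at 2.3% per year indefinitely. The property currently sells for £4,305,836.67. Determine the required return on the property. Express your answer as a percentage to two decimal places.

D₁ = £101,000.00 × 1.023 = £103,323.0000
P = D₁/(r − g) ⇒ r = D₁/P + g = £103,323.0000/£4,305,836.67 + 0.023 = 0.023996 + 0.023 = 0.046996

4.70%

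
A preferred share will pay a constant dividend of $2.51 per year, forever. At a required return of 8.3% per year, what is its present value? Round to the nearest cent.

$30.24

Level perpetuity: PV = C / r = $2.51 / 0.083 = $30.24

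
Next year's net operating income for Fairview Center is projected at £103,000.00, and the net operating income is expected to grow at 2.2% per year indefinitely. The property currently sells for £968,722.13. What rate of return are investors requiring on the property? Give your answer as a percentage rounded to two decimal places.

P = D₁/(r − g) ⇒ r = D₁/P + g = £103,000.0000/£968,722.13 + 0.022 = 0.106326 + 0.022 = 0.128326

12.83%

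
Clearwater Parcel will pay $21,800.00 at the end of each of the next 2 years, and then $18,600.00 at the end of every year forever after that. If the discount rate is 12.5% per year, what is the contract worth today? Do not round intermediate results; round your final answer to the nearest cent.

PV of 2-year annuity: $21,800.00 × [1 − (1+0.125)^−2] / 0.125 = 36602.46914
Perpetuity value at year 2: $18,600.00 / 0.125 = 148800.00000
PV of perpetuity: 148800.00000 / (1+0.125)^2 = 117570.37037
Total PV = 36602.46914 + 117570.37037 = 154172.83951

$154172.84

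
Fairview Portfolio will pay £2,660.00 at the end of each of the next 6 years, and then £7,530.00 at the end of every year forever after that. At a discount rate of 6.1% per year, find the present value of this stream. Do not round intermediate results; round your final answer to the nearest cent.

PV of 6-year annuity: £2,660.00 × [1 − (1+0.061)^−6] / 0.061 = 13039.08713
Perpetuity value at year 6: £7,530.00 / 0.061 = 123442.62295
PV of perpetuity: 123442.62295 / (1+0.061)^6 = 86531.22218
Total PV = 13039.08713 + 86531.22218 = 99570.30930

£99570.31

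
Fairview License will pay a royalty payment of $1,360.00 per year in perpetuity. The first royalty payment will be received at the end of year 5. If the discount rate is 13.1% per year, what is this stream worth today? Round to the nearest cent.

$6344.79

Value at end of year 4: C / r = $1,360.00 / 0.131 = $10,381.6794
Discount to today: PV = $10,381.6794 / (1 + 0.131)^4 = $10,381.6794 / 1.636253 = $6,344.79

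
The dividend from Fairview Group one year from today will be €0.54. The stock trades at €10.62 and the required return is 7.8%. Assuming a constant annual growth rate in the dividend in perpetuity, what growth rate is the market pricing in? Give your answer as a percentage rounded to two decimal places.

P = D₁/(r−g) ⇒ g = r − D₁/P = 0.078 − €0.54/€10.62 = 0.027153

2.72%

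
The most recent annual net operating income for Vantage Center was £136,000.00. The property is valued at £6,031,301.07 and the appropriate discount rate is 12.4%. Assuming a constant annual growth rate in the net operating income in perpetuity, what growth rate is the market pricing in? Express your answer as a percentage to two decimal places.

9.92%

P = D₀(1+g)/(r−g) ⇒ P(r−g) = D₀(1+g) ⇒ g(P+D₀) = P·r − D₀
g = (P·r − D₀)/(P + D₀) = (£6,031,301.07×0.124 − £136,000.00) / (£6,031,301.07 + £136,000.00) = 0.099214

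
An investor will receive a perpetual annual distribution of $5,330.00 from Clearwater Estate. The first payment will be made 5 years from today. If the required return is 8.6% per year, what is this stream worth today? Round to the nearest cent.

Value at end of year 4: C / r = $5,330.00 / 0.086 = $61,976.7442
Discount to today: PV = $61,976.7442 / (1 + 0.086)^4 = $61,976.7442 / 1.390975 = $44,556.33

$44556.33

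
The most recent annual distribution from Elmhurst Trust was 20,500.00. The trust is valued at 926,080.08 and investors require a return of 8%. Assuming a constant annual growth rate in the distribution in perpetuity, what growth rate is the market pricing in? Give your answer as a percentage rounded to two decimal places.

P = D₀(1+g)/(r−g) ⇒ P(r−g) = D₀(1+g) ⇒ g(P+D₀) = P·r − D₀
g = (P·r − D₀)/(P + D₀) = (926,080.08×0.08 − 20,500.00) / (926,080.08 + 20,500.00) = 0.056611

5.66%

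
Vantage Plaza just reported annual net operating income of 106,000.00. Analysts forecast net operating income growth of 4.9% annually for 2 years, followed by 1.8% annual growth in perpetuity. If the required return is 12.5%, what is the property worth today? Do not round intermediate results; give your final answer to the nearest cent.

D_1 = 111194.00000
D_2 = 116642.50600
Terminal value at year 2: TV = D_2×(1+g_2)/(r−g_2) = 118742.07111/0.107 = 1109738.98232
P_0 = D_1/(1+r)^1 + D_2/(1+r)^2 + TV/(1+r)^2
    = 98839.11111 + 92161.98005 + 876830.80084 = 1067831.89200

1067831.89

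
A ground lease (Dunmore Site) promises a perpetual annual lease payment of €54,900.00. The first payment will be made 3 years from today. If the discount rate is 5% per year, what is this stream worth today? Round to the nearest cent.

Value at end of year 2: C / r = €54,900.00 / 0.05 = €1,098,000.0000
Discount to today: PV = €1,098,000.0000 / (1 + 0.05)^2 = €1,098,000.0000 / 1.102500 = €995,918.37

€995918.37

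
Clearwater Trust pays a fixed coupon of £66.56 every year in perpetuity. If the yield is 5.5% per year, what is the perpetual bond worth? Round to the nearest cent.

£1210.18

Level perpetuity: PV = C / r = £66.56 / 0.055 = £1,210.18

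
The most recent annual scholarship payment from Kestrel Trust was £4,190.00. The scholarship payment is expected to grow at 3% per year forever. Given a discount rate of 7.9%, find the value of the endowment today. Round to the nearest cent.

D₁ = D₀ × (1 + g) = £4,190.00 × 1.03 = £4,315.7000
Growing perpetuity: P = D₁ / (r − g) = £4,315.7000 / (0.079 − 0.03) = £88,075.51

£88075.51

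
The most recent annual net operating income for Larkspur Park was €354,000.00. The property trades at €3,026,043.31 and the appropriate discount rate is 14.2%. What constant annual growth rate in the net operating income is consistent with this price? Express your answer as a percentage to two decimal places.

P = D₀(1+g)/(r−g) ⇒ P(r−g) = D₀(1+g) ⇒ g(P+D₀) = P·r − D₀
g = (P·r − D₀)/(P + D₀) = (€3,026,043.31×0.142 − €354,000.00) / (€3,026,043.31 + €354,000.00) = 0.022396

2.24%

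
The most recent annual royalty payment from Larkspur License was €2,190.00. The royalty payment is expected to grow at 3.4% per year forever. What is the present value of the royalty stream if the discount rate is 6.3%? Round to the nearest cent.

D₁ = D₀ × (1 + g) = €2,190.00 × 1.034 = €2,264.4600
Growing perpetuity: P = D₁ / (r − g) = €2,264.4600 / (0.063 − 0.034) = €78,084.83

€78084.83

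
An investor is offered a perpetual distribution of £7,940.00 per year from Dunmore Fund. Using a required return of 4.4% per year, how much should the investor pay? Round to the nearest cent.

£180454.55

Level perpetuity: PV = C / r = £7,940.00 / 0.044 = £180,454.55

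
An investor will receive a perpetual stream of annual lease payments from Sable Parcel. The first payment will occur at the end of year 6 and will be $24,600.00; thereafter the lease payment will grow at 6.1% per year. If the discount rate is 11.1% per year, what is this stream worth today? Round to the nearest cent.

$290666.38

Value at end of year 5: C₁ / (r − g) = $24,600.00 / (0.111 − 0.061) = $492,000.0000
Discount to today: PV = $492,000.0000 / (1 + 0.111)^5 = $492,000.0000 / 1.692662 = $290,666.38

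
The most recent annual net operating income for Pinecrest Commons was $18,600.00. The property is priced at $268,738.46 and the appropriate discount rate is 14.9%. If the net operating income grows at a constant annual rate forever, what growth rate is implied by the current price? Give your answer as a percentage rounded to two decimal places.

P = D₀(1+g)/(r−g) ⇒ P(r−g) = D₀(1+g) ⇒ g(P+D₀) = P·r − D₀
g = (P·r − D₀)/(P + D₀) = ($268,738.46×0.149 − $18,600.00) / ($268,738.46 + $18,600.00) = 0.074623

7.46%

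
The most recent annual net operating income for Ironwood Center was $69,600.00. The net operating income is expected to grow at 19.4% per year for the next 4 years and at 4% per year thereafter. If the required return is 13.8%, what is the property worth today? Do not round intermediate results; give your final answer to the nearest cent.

$1209462.82

D_1 = 83102.40000
D_2 = 99224.26560
D_3 = 118473.77313
D_4 = 141457.68511
Terminal value at year 4: TV = D_4×(1+g_2)/(r−g_2) = 147115.99252/0.098 = 1501183.59712
P_0 = D_1/(1+r)^1 + D_2/(1+r)^2 + D_3/(1+r)^3 + D_4/(1+r)^4 + TV/(1+r)^4
    = 73024.95606 + 76618.45126 + 80388.77927 + 84344.64187 + 895085.99537 = 1209462.82384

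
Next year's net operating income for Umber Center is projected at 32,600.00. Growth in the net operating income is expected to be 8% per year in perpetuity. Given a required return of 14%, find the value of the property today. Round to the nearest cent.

Growing perpetuity: P = D₁ / (r − g) = 32,600.0000 / (0.14 − 0.08) = 543,333.33

543333.33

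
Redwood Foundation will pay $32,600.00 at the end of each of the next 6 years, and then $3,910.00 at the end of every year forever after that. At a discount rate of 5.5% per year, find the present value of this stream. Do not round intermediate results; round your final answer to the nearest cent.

PV of 6-year annuity: $32,600.00 × [1 − (1+0.055)^−6] / 0.055 = 162854.28806
Perpetuity value at year 6: $3,910.00 / 0.055 = 71090.90909
PV of perpetuity: 71090.90909 / (1+0.055)^6 = 51558.38558
Total PV = 162854.28806 + 51558.38558 = 214412.67365

$214412.67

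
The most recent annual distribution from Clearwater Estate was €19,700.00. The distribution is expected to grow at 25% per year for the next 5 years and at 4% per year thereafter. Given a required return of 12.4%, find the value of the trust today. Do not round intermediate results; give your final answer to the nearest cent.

€551907.42

D_1 = 24625.00000
D_2 = 30781.25000
D_3 = 38476.56250
D_4 = 48095.70312
D_5 = 60119.62891
Terminal value at year 5: TV = D_5×(1+g_2)/(r−g_2) = 62524.41406/0.084 = 744338.26265
P_0 = D_1/(1+r)^1 + D_2/(1+r)^2 + D_3/(1+r)^3 + D_4/(1+r)^4 + D_5/(1+r)^5 + TV/(1+r)^5
    = 21908.36299 + 24364.28268 + 27095.51010 + 30132.90714 + 33510.79531 + 414895.56097 = 551907.41920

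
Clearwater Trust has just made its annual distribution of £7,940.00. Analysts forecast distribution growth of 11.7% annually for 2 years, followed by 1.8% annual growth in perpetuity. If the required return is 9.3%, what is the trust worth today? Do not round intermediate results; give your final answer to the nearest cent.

D_1 = 8868.98000
D_2 = 9906.65066
Terminal value at year 2: TV = D_2×(1+g_2)/(r−g_2) = 10084.97037/0.075 = 134466.27163
P_0 = D_1/(1+r)^1 + D_2/(1+r)^2 + TV/(1+r)^2
    = 8114.34584 + 8292.51995 + 112557.13739 = 128964.00317

£128964.00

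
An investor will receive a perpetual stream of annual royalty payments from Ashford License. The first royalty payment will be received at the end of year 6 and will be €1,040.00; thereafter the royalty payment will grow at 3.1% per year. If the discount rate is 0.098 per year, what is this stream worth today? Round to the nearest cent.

Value at end of year 5: C₁ / (r − g) = €1,040.00 / (0.098 − 0.031) = €15,522.3881
Discount to today: PV = €15,522.3881 / (1 + 0.098)^5 = €15,522.3881 / 1.595922 = €9,726.28

€9726.28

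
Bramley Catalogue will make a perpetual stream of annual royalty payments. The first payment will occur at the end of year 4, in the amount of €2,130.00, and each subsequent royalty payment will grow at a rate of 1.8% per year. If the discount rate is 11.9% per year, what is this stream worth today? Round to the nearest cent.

Value at end of year 3: C₁ / (r − g) = €2,130.00 / (0.119 − 0.018) = €21,089.1089
Discount to today: PV = €21,089.1089 / (1 + 0.119)^3 = €21,089.1089 / 1.401168 = €15,051.09

€15051.09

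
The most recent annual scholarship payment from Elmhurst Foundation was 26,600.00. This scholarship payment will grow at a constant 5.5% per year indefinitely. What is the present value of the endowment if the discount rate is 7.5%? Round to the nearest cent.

D₁ = D₀ × (1 + g) = 26,600.00 × 1.055 = 28,063.0000
Growing perpetuity: P = D₁ / (r − g) = 28,063.0000 / (0.075 − 0.055) = 1,403,150.00

1403150.00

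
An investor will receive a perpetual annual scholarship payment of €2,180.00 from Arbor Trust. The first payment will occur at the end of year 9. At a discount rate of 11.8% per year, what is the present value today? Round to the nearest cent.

€7569.03

Value at end of year 8: C / r = €2,180.00 / 0.118 = €18,474.5763
Discount to today: PV = €18,474.5763 / (1 + 0.118)^8 = €18,474.5763 / 2.440813 = €7,569.03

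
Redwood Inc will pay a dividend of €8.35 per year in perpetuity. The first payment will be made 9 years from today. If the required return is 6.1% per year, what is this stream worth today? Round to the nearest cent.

Value at end of year 8: C / r = €8.35 / 0.061 = €136.8852
Discount to today: PV = €136.8852 / (1 + 0.061)^8 = €136.8852 / 1.605917 = €85.24

€85.24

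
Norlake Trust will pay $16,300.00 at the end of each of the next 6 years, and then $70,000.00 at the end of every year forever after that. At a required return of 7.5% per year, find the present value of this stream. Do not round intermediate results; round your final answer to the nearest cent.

PV of 6-year annuity: $16,300.00 × [1 − (1+0.075)^−6] / 0.075 = 76509.69665
Perpetuity value at year 6: $70,000.00 / 0.075 = 933333.33333
PV of perpetuity: 933333.33333 / (1+0.075)^6 = 604764.08390
Total PV = 76509.69665 + 604764.08390 = 681273.78055

$681273.78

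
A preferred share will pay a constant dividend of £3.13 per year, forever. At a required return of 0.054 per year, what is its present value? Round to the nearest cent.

Level perpetuity: PV = C / r = £3.13 / 0.054 = £57.96

£57.96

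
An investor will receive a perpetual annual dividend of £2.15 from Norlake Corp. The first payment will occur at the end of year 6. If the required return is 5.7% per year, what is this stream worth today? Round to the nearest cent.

£28.59

Value at end of year 5: C / r = £2.15 / 0.057 = £37.7193
Discount to today: PV = £37.7193 / (1 + 0.057)^5 = £37.7193 / 1.319395 = £28.59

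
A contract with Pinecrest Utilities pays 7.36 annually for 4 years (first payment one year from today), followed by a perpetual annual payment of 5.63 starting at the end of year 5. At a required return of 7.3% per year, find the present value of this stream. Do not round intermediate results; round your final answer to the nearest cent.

82.94

PV of 4-year annuity: 7.36 × [1 − (1+0.073)^−4] / 0.073 = 24.76196
Perpetuity value at year 4: 5.63 / 0.073 = 77.12329
PV of perpetuity: 77.12329 / (1+0.073)^4 = 58.18173
Total PV = 24.76196 + 58.18173 = 82.94369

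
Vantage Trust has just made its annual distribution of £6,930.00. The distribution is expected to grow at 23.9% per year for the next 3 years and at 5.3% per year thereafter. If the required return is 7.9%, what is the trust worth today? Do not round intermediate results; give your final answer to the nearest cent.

£452537.84

D_1 = 8586.27000
D_2 = 10638.38853
D_3 = 13180.96339
Terminal value at year 3: TV = D_3×(1+g_2)/(r−g_2) = 13879.55445/0.026 = 533829.01724
P_0 = D_1/(1+r)^1 + D_2/(1+r)^2 + D_3/(1+r)^3 + TV/(1+r)^3
    = 7957.61816 + 9137.61715 + 10492.59282 + 424950.00913 = 452537.83726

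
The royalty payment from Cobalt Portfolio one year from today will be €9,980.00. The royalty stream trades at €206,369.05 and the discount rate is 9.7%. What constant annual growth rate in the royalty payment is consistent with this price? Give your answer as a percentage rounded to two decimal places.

4.86%

P = D₁/(r−g) ⇒ g = r − D₁/P = 0.097 − €9,980.00/€206,369.05 = 0.048640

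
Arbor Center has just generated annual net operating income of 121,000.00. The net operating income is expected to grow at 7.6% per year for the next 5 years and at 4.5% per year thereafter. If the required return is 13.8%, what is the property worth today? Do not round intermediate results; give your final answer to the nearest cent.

1540481.03

D_1 = 130196.00000
D_2 = 140090.89600
D_3 = 150737.80410
D_4 = 162193.87721
D_5 = 174520.61188
Terminal value at year 5: TV = D_5×(1+g_2)/(r−g_2) = 182374.03941/0.093 = 1961011.17645
P_0 = D_1/(1+r)^1 + D_2/(1+r)^2 + D_3/(1+r)^3 + D_4/(1+r)^4 + D_5/(1+r)^5 + TV/(1+r)^5
    = 114407.73286 + 108174.62264 + 102281.10190 + 96708.66928 + 91439.83141 + 1027469.07338 = 1540481.03147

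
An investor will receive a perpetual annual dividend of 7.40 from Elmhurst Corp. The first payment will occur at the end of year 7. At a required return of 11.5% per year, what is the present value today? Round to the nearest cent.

Value at end of year 6: C / r = 7.40 / 0.115 = 64.3478
Discount to today: PV = 64.3478 / (1 + 0.115)^6 = 64.3478 / 1.921539 = 33.49

33.49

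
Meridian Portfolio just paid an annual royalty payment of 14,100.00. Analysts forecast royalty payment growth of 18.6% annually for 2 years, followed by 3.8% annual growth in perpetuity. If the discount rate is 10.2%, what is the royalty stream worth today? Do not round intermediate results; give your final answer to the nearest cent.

296382.29

D_1 = 16722.60000
D_2 = 19833.00360
Terminal value at year 2: TV = D_2×(1+g_2)/(r−g_2) = 20586.65774/0.064 = 321666.52714
P_0 = D_1/(1+r)^1 + D_2/(1+r)^2 + TV/(1+r)^2
    = 15174.77314 + 16331.47091 + 264876.04384 = 296382.28789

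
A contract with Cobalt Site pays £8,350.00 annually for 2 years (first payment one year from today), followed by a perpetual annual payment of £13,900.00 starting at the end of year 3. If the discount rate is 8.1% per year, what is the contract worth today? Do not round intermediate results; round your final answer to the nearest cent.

£161721.37

PV of 2-year annuity: £8,350.00 × [1 − (1+0.081)^−2] / 0.081 = 14869.86987
Perpetuity value at year 2: £13,900.00 / 0.081 = 171604.93827
PV of perpetuity: 171604.93827 / (1+0.081)^2 = 146851.50221
Total PV = 14869.86987 + 146851.50221 = 161721.37207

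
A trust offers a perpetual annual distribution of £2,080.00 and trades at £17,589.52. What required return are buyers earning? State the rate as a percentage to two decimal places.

11.83%

P = C/r ⇒ r = C/P = £2,080.00/£17,589.52 = 0.118252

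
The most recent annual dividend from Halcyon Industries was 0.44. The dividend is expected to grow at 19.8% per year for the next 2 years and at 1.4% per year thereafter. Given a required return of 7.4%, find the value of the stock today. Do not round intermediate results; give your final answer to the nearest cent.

10.29

D_1 = 0.52712
D_2 = 0.63149
Terminal value at year 2: TV = D_2×(1+g_2)/(r−g_2) = 0.64033/0.06 = 10.67218
P_0 = D_1/(1+r)^1 + D_2/(1+r)^2 + TV/(1+r)^2
    = 0.49080 + 0.54747 + 9.25219 = 10.29046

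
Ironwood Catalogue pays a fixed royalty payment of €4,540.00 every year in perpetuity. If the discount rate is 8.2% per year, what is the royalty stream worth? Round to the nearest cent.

€55365.85

Level perpetuity: PV = C / r = €4,540.00 / 0.082 = €55,365.85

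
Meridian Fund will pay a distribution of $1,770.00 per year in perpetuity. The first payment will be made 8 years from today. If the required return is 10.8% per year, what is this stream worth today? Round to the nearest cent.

$7994.13

Value at end of year 7: C / r = $1,770.00 / 0.108 = $16,388.8889
Discount to today: PV = $16,388.8889 / (1 + 0.108)^7 = $16,388.8889 / 2.050115 = $7,994.13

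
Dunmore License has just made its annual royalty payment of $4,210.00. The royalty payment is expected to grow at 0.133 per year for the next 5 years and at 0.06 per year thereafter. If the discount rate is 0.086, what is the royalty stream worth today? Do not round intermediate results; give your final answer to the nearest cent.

D_1 = 4769.93000
D_2 = 5404.33069
D_3 = 6123.10667
D_4 = 6937.47986
D_5 = 7860.16468
Terminal value at year 5: TV = D_5×(1+g_2)/(r−g_2) = 8331.77456/0.026 = 320452.86774
P_0 = D_1/(1+r)^1 + D_2/(1+r)^2 + D_3/(1+r)^3 + D_4/(1+r)^4 + D_5/(1+r)^5 + TV/(1+r)^5
    = 4392.20074 + 4582.28677 + 4780.59937 + 4987.49455 + 5203.34376 + 212136.32266 = 236082.24786

$236082.25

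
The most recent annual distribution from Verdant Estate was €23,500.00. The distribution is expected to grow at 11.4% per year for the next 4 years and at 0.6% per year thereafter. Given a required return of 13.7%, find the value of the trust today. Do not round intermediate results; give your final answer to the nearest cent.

D_1 = 26179.00000
D_2 = 29163.40600
D_3 = 32488.03428
D_4 = 36191.67019
Terminal value at year 4: TV = D_4×(1+g_2)/(r−g_2) = 36408.82021/0.131 = 277929.92529
P_0 = D_1/(1+r)^1 + D_2/(1+r)^2 + D_3/(1+r)^3 + D_4/(1+r)^4 + TV/(1+r)^4
    = 23024.62621 + 22558.86860 + 22102.53265 + 21655.42776 + 166300.46054 = 255641.91576

€255641.92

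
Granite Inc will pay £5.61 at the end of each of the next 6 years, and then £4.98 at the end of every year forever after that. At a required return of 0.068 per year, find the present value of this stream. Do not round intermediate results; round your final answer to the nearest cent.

£76.26

PV of 6-year annuity: £5.61 × [1 − (1+0.068)^−6] / 0.068 = 26.90619
Perpetuity value at year 6: £4.98 / 0.068 = 73.23529
PV of perpetuity: 73.23529 / (1+0.068)^6 = 49.35065
Total PV = 26.90619 + 49.35065 = 76.25684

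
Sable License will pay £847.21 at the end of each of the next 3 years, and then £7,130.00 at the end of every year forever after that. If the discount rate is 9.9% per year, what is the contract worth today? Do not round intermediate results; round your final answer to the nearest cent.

PV of 3-year annuity: £847.21 × [1 − (1+0.099)^−3] / 0.099 = 2110.60060
Perpetuity value at year 3: £7,130.00 / 0.099 = 72020.20202
PV of perpetuity: 72020.20202 / (1+0.099)^3 = 54257.68476
Total PV = 2110.60060 + 54257.68476 = 56368.28536

£56368.29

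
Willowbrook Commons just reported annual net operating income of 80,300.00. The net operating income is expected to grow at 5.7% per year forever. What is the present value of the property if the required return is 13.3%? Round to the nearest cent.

D₁ = D₀ × (1 + g) = 80,300.00 × 1.057 = 84,877.1000
Growing perpetuity: P = D₁ / (r − g) = 84,877.1000 / (0.133 − 0.057) = 1,116,803.95

1116803.95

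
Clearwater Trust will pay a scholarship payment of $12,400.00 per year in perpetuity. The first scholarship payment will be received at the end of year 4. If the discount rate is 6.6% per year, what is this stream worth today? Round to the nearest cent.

Value at end of year 3: C / r = $12,400.00 / 0.066 = $187,878.7879
Discount to today: PV = $187,878.7879 / (1 + 0.066)^3 = $187,878.7879 / 1.211355 = $155,097.98

$155097.98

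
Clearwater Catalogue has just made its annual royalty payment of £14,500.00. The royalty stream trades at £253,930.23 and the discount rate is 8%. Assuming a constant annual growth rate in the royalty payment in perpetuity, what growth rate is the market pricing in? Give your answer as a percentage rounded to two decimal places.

2.17%

P = D₀(1+g)/(r−g) ⇒ P(r−g) = D₀(1+g) ⇒ g(P+D₀) = P·r − D₀
g = (P·r − D₀)/(P + D₀) = (£253,930.23×0.08 − £14,500.00) / (£253,930.23 + £14,500.00) = 0.021661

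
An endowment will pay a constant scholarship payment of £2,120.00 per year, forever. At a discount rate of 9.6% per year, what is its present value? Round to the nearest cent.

Level perpetuity: PV = C / r = £2,120.00 / 0.096 = £22,083.33

£22083.33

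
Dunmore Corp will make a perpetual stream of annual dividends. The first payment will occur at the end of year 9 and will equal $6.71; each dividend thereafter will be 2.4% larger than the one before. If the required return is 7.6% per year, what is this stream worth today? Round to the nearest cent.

Value at end of year 8: C₁ / (r − g) = $6.71 / (0.076 − 0.024) = $129.0385
Discount to today: PV = $129.0385 / (1 + 0.076)^8 = $129.0385 / 1.796794 = $71.82

$71.82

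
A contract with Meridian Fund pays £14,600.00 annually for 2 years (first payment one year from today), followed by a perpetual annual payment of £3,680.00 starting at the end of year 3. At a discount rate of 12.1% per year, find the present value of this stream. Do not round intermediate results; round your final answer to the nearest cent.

PV of 2-year annuity: £14,600.00 × [1 − (1+0.121)^−2] / 0.121 = 24642.36007
Perpetuity value at year 2: £3,680.00 / 0.121 = 30413.22314
PV of perpetuity: 30413.22314 / (1+0.121)^2 = 24201.99814
Total PV = 24642.36007 + 24201.99814 = 48844.35821

£48844.36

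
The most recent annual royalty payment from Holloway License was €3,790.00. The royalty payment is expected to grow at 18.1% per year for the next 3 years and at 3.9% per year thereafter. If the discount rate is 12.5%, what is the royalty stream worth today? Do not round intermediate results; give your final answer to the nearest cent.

D_1 = 4475.99000
D_2 = 5286.14419
D_3 = 6242.93629
Terminal value at year 3: TV = D_3×(1+g_2)/(r−g_2) = 6486.41080/0.086 = 75423.38144
P_0 = D_1/(1+r)^1 + D_2/(1+r)^2 + D_3/(1+r)^3 + TV/(1+r)^3
    = 3978.65778 + 4176.70652 + 4384.61369 + 52972.25143 = 65512.22942

€65512.23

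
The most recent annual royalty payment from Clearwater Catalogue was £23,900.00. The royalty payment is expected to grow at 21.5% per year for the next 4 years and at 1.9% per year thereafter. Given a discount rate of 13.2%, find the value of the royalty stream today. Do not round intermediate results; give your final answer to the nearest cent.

D_1 = 29038.50000
D_2 = 35281.77750
D_3 = 42867.35966
D_4 = 52083.84199
Terminal value at year 4: TV = D_4×(1+g_2)/(r−g_2) = 53073.43499/0.113 = 469676.41582
P_0 = D_1/(1+r)^1 + D_2/(1+r)^2 + D_3/(1+r)^3 + D_4/(1+r)^4 + TV/(1+r)^4
    = 25652.38516 + 27533.25792 + 29552.03920 + 31718.84066 + 286030.96137 = 400487.48431

£400487.48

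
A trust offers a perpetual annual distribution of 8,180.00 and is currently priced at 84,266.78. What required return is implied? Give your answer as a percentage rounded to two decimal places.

9.71%

P = C/r ⇒ r = C/P = 8,180.00/84,266.78 = 0.097073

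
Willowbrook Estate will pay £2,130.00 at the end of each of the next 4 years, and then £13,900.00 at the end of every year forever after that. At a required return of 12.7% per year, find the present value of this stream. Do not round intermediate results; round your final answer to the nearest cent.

PV of 4-year annuity: £2,130.00 × [1 − (1+0.127)^−4] / 0.127 = 6375.31967
Perpetuity value at year 4: £13,900.00 / 0.127 = 109448.81890
PV of perpetuity: 109448.81890 / (1+0.127)^4 = 67844.62013
Total PV = 6375.31967 + 67844.62013 = 74219.93979

£74219.94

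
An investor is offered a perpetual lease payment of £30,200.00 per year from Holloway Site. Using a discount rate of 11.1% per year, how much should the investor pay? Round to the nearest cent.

£272072.07

Level perpetuity: PV = C / r = £30,200.00 / 0.111 = £272,072.07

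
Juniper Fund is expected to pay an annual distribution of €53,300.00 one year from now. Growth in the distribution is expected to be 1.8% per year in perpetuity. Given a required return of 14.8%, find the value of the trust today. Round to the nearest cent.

€410000.00

Growing perpetuity: P = D₁ / (r − g) = €53,300.0000 / (0.148 − 0.018) = €410,000.00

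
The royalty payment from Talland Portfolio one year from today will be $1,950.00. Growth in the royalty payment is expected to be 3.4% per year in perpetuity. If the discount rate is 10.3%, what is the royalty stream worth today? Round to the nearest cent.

$28260.87

Growing perpetuity: P = D₁ / (r − g) = $1,950.0000 / (0.103 − 0.034) = $28,260.87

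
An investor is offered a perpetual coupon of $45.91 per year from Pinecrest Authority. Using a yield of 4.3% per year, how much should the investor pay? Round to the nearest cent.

$1067.67

Level perpetuity: PV = C / r = $45.91 / 0.043 = $1,067.67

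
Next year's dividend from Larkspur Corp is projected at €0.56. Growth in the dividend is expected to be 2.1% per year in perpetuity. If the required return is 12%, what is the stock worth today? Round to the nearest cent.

Growing perpetuity: P = D₁ / (r − g) = €0.5600 / (0.12 − 0.021) = €5.66

€5.66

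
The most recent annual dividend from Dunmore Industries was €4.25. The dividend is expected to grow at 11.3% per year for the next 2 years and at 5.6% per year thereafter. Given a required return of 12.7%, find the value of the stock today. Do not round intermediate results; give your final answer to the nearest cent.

€69.99

D_1 = 4.73025
D_2 = 5.26477
Terminal value at year 2: TV = D_2×(1+g_2)/(r−g_2) = 5.55960/0.071 = 78.30416
P_0 = D_1/(1+r)^1 + D_2/(1+r)^2 + TV/(1+r)^2
    = 4.19720 + 4.14507 + 61.65056 = 69.99283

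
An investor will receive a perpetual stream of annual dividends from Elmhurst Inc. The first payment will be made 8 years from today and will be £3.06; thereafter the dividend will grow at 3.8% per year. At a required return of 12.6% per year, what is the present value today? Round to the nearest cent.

Value at end of year 7: C₁ / (r − g) = £3.06 / (0.126 − 0.038) = £34.7727
Discount to today: PV = £34.7727 / (1 + 0.126)^7 = £34.7727 / 2.294926 = £15.15

£15.15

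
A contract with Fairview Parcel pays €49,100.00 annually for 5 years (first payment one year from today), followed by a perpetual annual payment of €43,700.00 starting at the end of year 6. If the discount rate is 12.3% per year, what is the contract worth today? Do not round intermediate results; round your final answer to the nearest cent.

€374606.54

PV of 5-year annuity: €49,100.00 × [1 − (1+0.123)^−5] / 0.123 = 175686.95486
Perpetuity value at year 5: €43,700.00 / 0.123 = 355284.55285
PV of perpetuity: 355284.55285 / (1+0.123)^5 = 198919.58487
Total PV = 175686.95486 + 198919.58487 = 374606.53973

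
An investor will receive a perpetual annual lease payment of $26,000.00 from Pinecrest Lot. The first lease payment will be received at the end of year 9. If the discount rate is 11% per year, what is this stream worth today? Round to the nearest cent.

$102564.44

Value at end of year 8: C / r = $26,000.00 / 0.11 = $236,363.6364
Discount to today: PV = $236,363.6364 / (1 + 0.11)^8 = $236,363.6364 / 2.304538 = $102,564.44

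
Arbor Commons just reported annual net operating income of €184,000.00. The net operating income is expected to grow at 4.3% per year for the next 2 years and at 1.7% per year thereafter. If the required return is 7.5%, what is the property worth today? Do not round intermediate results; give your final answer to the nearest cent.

D_1 = 191912.00000
D_2 = 200164.21600
Terminal value at year 2: TV = D_2×(1+g_2)/(r−g_2) = 203567.00767/0.058 = 3509775.99434
P_0 = D_1/(1+r)^1 + D_2/(1+r)^2 + TV/(1+r)^2
    = 178522.79070 + 173208.62390 + 3037123.62950 = 3388855.04411

€3388855.04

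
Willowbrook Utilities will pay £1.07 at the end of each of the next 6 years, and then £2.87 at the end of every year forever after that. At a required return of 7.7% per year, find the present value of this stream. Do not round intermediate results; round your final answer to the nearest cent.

PV of 6-year annuity: £1.07 × [1 − (1+0.077)^−6] / 0.077 = 4.99182
Perpetuity value at year 6: £2.87 / 0.077 = 37.27273
PV of perpetuity: 37.27273 / (1+0.077)^6 = 23.88344
Total PV = 4.99182 + 23.88344 = 28.87527

£28.88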